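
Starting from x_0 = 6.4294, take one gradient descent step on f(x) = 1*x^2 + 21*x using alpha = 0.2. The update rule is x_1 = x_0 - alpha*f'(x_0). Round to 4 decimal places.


We compute the gradient at x_0 and apply the update.
f'(x) = 2*x + 21
f'(6.4294) = 2*6.4294 + 21 = 33.8588
x_1 = 6.4294 - 0.2*33.8588 = -0.3424


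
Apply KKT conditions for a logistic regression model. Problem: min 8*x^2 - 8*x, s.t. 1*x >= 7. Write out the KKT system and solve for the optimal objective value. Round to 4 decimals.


Step 1: Try lambda = 0 (constraint inactive).
x_unc = 8/(2*8) = 0.5
Check: 1*0.5 = 0.5 < 7 -- violated!
Step 2: Constraint must be active: 1*x = 7
x* = 7/1 = 7.0
lambda = (2*8*7.0 - 8)/1 = 104.0
Step 3: Compute optimal value.
f(x*) = 8*7.0^2 - 8*7.0 = 336.0


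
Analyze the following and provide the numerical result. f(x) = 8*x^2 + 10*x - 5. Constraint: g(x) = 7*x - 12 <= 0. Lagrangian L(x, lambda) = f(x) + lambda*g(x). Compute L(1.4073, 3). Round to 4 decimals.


Step 1: Evaluate f(x).
f(1.4073) = 8*1.4073^2 + 10*1.4073 - 5 = 24.9169
Step 2: Evaluate g(x).
g(1.4073) = 7*1.4073 - 12 = -2.1489
Step 3: Compute Lagrangian.
L = 24.9169 + 3*-2.1489 = 18.4702


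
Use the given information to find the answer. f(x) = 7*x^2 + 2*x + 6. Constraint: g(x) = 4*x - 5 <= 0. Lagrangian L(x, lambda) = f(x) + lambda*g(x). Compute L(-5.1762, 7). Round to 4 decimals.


Step 1: Evaluate f(x).
f(-5.1762) = 7*(-5.1762)^2 + 2*(-5.1762) + 6 = 183.1989
Step 2: Evaluate g(x).
g(-5.1762) = 4*-5.1762 - 5 = -25.7048
Step 3: Compute Lagrangian.
L = 183.1989 + 7*-25.7048 = 3.2653


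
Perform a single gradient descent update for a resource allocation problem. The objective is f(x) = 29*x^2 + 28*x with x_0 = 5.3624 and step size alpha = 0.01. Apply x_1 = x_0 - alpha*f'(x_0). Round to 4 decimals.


We compute the gradient at x_0 and apply the update.
f'(x) = 58*x + 28
f'(5.3624) = 58*5.3624 + 28 = 339.0192
x_1 = 5.3624 - 0.01*339.0192 = 1.9722


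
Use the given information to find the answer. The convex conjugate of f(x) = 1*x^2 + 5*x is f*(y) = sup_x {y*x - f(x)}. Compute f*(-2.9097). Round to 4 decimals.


f*(y) = sup_x {y*x - a*x^2 - b*x} = sup_x {(y-b)*x - a*x^2}
FOC: (y - b) - 2a*x = 0 => x* = (y - b)/(2a)
x* = (-2.9097 - 5)/(2*1) = -3.9549
f*(-2.9097) = (y-b)^2/(4a) = (-2.9097 - 5)^2/(4*1)
= 62.5634/4 = 15.6408


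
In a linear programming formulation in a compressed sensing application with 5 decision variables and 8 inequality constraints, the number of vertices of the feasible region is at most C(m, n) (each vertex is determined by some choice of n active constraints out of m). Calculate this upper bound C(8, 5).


Each vertex corresponds to some choice of n active constraints out of m, so the number of vertices is at most C(m, n) = m! / (n!(m-n)!).
m = 8, n = 5
Numerator: 8 * 7 * 6 * 5 * 4
Denominator: 5! = 120
C(8, 5) = 56


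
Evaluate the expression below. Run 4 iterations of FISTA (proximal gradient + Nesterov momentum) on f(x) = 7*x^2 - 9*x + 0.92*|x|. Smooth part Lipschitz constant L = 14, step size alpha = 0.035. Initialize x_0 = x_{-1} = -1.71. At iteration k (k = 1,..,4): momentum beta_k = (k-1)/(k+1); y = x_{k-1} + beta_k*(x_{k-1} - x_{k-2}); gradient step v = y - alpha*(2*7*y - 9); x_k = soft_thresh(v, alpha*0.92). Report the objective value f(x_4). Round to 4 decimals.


FISTA on f(x) = 7*x^2 - 9*x + 0.92*|x|
L = 14, alpha = 0.035
Iteration 1: beta = 0.0, y = -1.71 + 0.0*(-1.71 + 1.71) = -1.71
  grad(y) = -32.94, v = y - alpha*grad = -0.5571
  prox(v) = soft_thresh(-0.5571, 0.0322) = -0.5249
Iteration 2: beta = 0.3333, y = -0.5249 + 0.3333*(-0.5249 + 1.71) = -0.1299
  grad(y) = -10.8181, v = y - alpha*grad = 0.2488
  prox(v) = soft_thresh(0.2488, 0.0322) = 0.2166
Iteration 3: beta = 0.5, y = 0.2166 + 0.5*(0.2166 + 0.5249) = 0.5873
  grad(y) = -0.7778, v = y - alpha*grad = 0.6145
  prox(v) = soft_thresh(0.6145, 0.0322) = 0.5823
Iteration 4: beta = 0.6, y = 0.5823 + 0.6*(0.5823 - 0.2166) = 0.8018
  grad(y) = 2.2249, v = y - alpha*grad = 0.7239
  prox(v) = soft_thresh(0.7239, 0.0322) = 0.6917
f(x_4) = 7*0.6917^2 - 9*0.6917 + 0.92*|0.6917| = -2.2398


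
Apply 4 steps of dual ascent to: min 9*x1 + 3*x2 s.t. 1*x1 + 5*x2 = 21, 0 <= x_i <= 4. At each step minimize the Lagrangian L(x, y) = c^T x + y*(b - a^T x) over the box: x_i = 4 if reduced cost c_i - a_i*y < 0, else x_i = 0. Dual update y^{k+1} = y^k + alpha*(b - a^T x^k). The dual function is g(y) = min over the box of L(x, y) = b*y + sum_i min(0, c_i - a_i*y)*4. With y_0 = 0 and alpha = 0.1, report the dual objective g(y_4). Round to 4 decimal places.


Dual ascent for LP: min 9*x1 + 3*x2, 1*x1 + 5*x2 = 21, 0 <= x_i <= 4
Step 1: y^k = 0.0, reduced costs: (9.0, 3.0)
  x^k = (0.0, 0.0), subgradient = b - a^T x = 21.0
  y^{k+1} = 0.0 + 0.1*21.0 = 2.1
Step 2: y^k = 2.1, reduced costs: (6.9, -7.5)
  x^k = (0.0, 4.0), subgradient = b - a^T x = 1.0
  y^{k+1} = 2.1 + 0.1*1.0 = 2.2
Step 3: y^k = 2.2, reduced costs: (6.8, -8.0)
  x^k = (0.0, 4.0), subgradient = b - a^T x = 1.0
  y^{k+1} = 2.2 + 0.1*1.0 = 2.3
Step 4: y^k = 2.3, reduced costs: (6.7, -8.5)
  x^k = (0.0, 4.0), subgradient = b - a^T x = 1.0
  y^{k+1} = 2.3 + 0.1*1.0 = 2.4
Dual objective at y_4 = 2.4: reduced costs (6.6, -9.0), box minimizer x = (0.0, 4.0)
g(y_4) = b*y + (c1 - a1*y)*x1 + (c2 - a2*y)*x2 = 21*2.4 + 6.6*0.0 + (-9.0)*4.0 = 50.4 + 0.0 - 36.0 = 14.4


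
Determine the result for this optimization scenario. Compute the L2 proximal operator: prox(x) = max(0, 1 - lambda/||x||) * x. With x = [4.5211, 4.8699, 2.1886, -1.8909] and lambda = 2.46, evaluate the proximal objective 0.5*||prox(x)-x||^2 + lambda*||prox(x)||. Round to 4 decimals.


Step 1: Compute ||x||.
||x|| = 7.2472
Step 2: Compute scaling factor.
scale = max(0, 1 - 2.46/7.2472) = 0.6606
Step 3: prox(x) = [2.9864, 3.2169, 1.4457, -1.249]
||prox(x)|| = 4.7872
Step 4: Proximal objective.
0.5*||prox-x||^2 = 3.0258
lambda*||prox|| = 11.7765
Total = 14.8023


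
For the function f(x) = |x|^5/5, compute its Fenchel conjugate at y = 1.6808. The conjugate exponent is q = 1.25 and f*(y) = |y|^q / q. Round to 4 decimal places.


The conjugate exponent q satisfies 1/p + 1/q = 1.
p = 5, so q = 5/(5 - 1) = 1.25
|y|^q = 1.6808^1.25 = 1.9138
f*(1.6808) = 1.9138 / 1.25 = 1.531


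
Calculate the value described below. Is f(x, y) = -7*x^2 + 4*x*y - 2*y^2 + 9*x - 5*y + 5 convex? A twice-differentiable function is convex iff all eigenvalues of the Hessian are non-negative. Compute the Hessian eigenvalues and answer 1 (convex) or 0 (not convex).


The Hessian of f(x,y) = -7*x^2 + 4*x*y - 2*y^2 + 9*x - 5*y + 5 is:
H = [[-14, 4], [4, -4]]
Trace = -14 - 4 = -18
Determinant = -14*-4 - (4)^2 = 40
Discriminant = (-18)^2 - 4*40 = 164.0
Eigenvalues: lambda_1 = -15.4031, lambda_2 = -2.5969
The function is not convex.

0


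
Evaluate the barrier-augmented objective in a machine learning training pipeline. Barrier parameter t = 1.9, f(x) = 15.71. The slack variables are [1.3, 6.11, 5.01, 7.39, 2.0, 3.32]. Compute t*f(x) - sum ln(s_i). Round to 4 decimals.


Step 1: Compute log-barrier.
ln values: [0.2624, 1.8099, 1.6114, 2.0001, 0.6931, 1.2]
phi = -(0.2624 + 1.8099 + 1.6114 + 2.0001 + 0.6931 + 1.2) = -7.577
Step 2: Compute augmented objective.
t*f(x) = 1.9*15.71 = 29.849
Total = 29.849 - 7.577 = 22.272


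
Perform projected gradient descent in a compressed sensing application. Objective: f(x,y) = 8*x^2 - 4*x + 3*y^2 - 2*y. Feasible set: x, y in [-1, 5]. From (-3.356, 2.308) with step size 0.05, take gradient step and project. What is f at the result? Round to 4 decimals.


Step 1: Compute gradient at (-3.356, 2.308).
grad_x = 2*8*-3.356 - 4 = -57.696
grad_y = 2*3*2.308 - 2 = 11.848
Step 2: Gradient step.
x_raw = -3.356 - 0.05*-57.696 = -0.4712
y_raw = 2.308 - 0.05*11.848 = 1.7156
Step 3: Project onto [-1, 5].
x_proj = clip(-0.4712) = -0.4712
y_proj = clip(1.7156) = 1.7156
Step 4: Evaluate f.
f(-0.4712, 1.7156) = 9.0597


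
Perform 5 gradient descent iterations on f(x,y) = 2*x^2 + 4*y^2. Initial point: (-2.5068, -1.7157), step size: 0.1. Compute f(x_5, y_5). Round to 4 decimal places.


Gradient descent on f(x,y) = 2*x^2 + 4*y^2.
Starting point: (-2.5068, -1.7157), alpha = 0.1
Step 1: grad_x = 2*2*-2.5068 = -10.0272, grad_y = 2*4*-1.7157 = -13.7256
  x_1 = -2.5068 - 0.1*-10.0272 = -1.5041
  y_1 = -1.7157 - 0.1*-13.7256 = -0.3431
Step 2: grad_x = 2*2*-1.5041 = -6.0163, grad_y = 2*4*-0.3431 = -2.7451
  x_2 = -1.5041 - 0.1*-6.0163 = -0.9024
  y_2 = -0.3431 - 0.1*-2.7451 = -0.0686
Step 3: grad_x = 2*2*-0.9024 = -3.6098, grad_y = 2*4*-0.0686 = -0.549
  x_3 = -0.9024 - 0.1*-3.6098 = -0.5415
  y_3 = -0.0686 - 0.1*-0.549 = -0.0137
Step 4: grad_x = 2*2*-0.5415 = -2.1659, grad_y = 2*4*-0.0137 = -0.1098
  x_4 = -0.5415 - 0.1*-2.1659 = -0.3249
  y_4 = -0.0137 - 0.1*-0.1098 = -0.0027
Step 5: grad_x = 2*2*-0.3249 = -1.2995, grad_y = 2*4*-0.0027 = -0.022
  x_5 = -0.3249 - 0.1*-1.2995 = -0.1949
  y_5 = -0.0027 - 0.1*-0.022 = -0.0005
f(-0.1949, -0.0005) = 2*(-0.1949)^2 + 4*(-0.0005)^2 = 0.076


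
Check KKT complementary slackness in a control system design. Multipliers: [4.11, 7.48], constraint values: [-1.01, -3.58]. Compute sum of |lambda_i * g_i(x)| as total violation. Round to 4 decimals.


KKT complementary slackness check:
lambda_1 * g_1 = 4.11 * -1.01 = -4.1511
lambda_2 * g_2 = 7.48 * -3.58 = -26.7784
Total violation = 4.1511 + 26.7784 = 30.9295


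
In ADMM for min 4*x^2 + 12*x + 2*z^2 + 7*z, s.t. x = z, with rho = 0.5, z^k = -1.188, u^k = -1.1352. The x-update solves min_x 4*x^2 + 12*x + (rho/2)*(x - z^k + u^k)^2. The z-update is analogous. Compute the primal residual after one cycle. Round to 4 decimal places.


ADMM iteration with rho = 0.5, z^k = -1.188, u^k = -1.1352
Step 1: x-update.
Minimize 4*x^2 + 12*x + (0.5/2)*(x + 1.188 - 1.1352)^2
FOC: (2*4 + 0.5)*x = -12 + 0.5*(-1.188 + 1.1352)
x^{k+1} = -1.4149
Step 2: z-update.
Minimize 2*z^2 + 7*z + (0.5/2)*(-1.4149 - z - 1.1352)^2
FOC: (2*2 + 0.5)*z = -7 + 0.5*(-1.4149 - 1.1352)
z^{k+1} = -1.8389
Step 3: u-update.
u^{k+1} = -1.1352 - 1.4149 + 1.8389 = -0.7112
Step 4: Primal residual = |-1.4149 + 1.8389| = 0.424


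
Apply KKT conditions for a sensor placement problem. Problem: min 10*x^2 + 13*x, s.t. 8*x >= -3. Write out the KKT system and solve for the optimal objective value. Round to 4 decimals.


Step 1: Try lambda = 0 (constraint inactive).
x_unc = -13/(2*10) = -0.65
Check: 8*-0.65 = -5.2 < -3 -- violated!
Step 2: Constraint must be active: 8*x = -3
x* = -3/8 = -0.375
lambda = (2*10*(-0.375) + 13)/8 = 0.6875
Step 3: Compute optimal value.
f(x*) = 10*(-0.375)^2 + 13*(-0.375) = -3.4688


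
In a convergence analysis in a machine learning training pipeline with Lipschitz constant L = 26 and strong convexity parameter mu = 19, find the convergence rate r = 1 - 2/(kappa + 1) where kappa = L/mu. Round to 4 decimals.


Step 1: Compute the condition number.
kappa = L/mu = 26/19 = 1.3684
Step 2: Compute the convergence rate.
r = 1 - 2/(kappa + 1) = 1 - 2*mu/(L + mu) = (L - mu)/(L + mu) = 7/45 = 0.1556


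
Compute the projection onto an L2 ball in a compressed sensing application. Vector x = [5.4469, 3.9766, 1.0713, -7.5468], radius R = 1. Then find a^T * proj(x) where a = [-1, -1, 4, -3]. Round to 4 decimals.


Step 1: Compute ||x|| (intermediates to 6 decimals).
||x|| = sqrt(5.4469^2 + 3.9766^2 + 1.0713^2 + (-7.5468)^2) = 10.17762
Step 2: Project.
Since ||x|| > R, scale = R/||x|| = 1/10.17762 = 0.098255, proj(x) = scale * x
proj(x) = [0.535185, 0.390721, 0.105261, -0.741511]
Step 3: Dot product.
a^T * proj(x) = -1*0.535185 - 1*0.390721 + 4*0.105261 - 3*(-0.741511) = 1.7197


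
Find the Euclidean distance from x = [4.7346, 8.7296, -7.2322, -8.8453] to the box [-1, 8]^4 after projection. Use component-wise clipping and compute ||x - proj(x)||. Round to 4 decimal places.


Project each component onto [-1, 8].
clip(4.7346) = 4.7346, clip(8.7296) = 8.0, clip(-7.2322) = -1.0, clip(-8.8453) = -1.0
Projection = [4.7346, 8.0, -1.0, -1.0]
Squared diffs: [0.0, 0.5323, 38.8403, 61.5487]
Distance = sqrt(100.9213) = 10.046


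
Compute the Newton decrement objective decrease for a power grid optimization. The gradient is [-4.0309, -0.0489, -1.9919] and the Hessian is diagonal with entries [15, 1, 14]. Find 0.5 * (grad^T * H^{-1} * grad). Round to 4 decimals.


Step 1: H is diagonal, so H^(-1) * g = [-0.2687, -0.0489, -0.1423].
Step 2: g^T H^(-1) g = sum_i g_i^2 / H_ii
  = (-4.0309)^2/15 + (-0.0489)^2/1 + (-1.9919)^2/14
  = 1.0832 + 0.0024 + 0.2834 = 1.369
Step 3: Objective decrease = 0.5 * g^T H^(-1) g = 0.6845


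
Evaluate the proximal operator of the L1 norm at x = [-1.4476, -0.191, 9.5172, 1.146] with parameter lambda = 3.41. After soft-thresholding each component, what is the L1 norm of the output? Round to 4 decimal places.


Soft-thresholding with lambda = 3.41:
prox(-1.4476) = sign(-1.4476)*max(|-1.4476| - 3.41, 0) = 0.0
prox(-0.191) = sign(-0.191)*max(|-0.191| - 3.41, 0) = 0.0
prox(9.5172) = sign(9.5172)*max(|9.5172| - 3.41, 0) = 6.1072
prox(1.146) = sign(1.146)*max(|1.146| - 3.41, 0) = 0.0
prox(x) = [0.0, 0.0, 6.1072, 0.0]
||prox(x)||_1 = 0.0 + 0.0 + 6.1072 + 0.0 = 6.1072


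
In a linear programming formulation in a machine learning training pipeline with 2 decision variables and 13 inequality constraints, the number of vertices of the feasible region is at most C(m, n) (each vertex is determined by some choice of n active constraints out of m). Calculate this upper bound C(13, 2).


Each vertex corresponds to some choice of n active constraints out of m, so the number of vertices is at most C(m, n) = m! / (n!(m-n)!).
m = 13, n = 2
Numerator: 13 * 12
Denominator: 2! = 2
C(13, 2) = 78


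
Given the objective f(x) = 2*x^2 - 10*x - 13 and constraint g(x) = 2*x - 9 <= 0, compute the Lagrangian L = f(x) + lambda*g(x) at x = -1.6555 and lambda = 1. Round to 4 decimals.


Step 1: Evaluate f(x).
f(-1.6555) = 2*(-1.6555)^2 - 10*(-1.6555) - 13 = 9.0364
Step 2: Evaluate g(x).
g(-1.6555) = 2*-1.6555 - 9 = -12.311
Step 3: Compute Lagrangian.
L = 9.0364 + 1*-12.311 = -3.2746


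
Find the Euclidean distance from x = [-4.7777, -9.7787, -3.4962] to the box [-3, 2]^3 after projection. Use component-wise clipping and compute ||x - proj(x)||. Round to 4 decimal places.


Project each component onto [-3, 2].
clip(-4.7777) = -3.0, clip(-9.7787) = -3.0, clip(-3.4962) = -3.0
Projection = [-3.0, -3.0, -3.0]
Squared diffs: [3.1602, 45.9508, 0.2462]
Distance = sqrt(49.3572) = 7.0255


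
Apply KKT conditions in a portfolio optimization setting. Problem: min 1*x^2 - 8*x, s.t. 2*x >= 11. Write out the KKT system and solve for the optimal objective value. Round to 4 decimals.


Step 1: Try lambda = 0 (constraint inactive).
x_unc = 8/(2*1) = 4.0
Check: 2*4.0 = 8.0 < 11 -- violated!
Step 2: Constraint must be active: 2*x = 11
x* = 11/2 = 5.5
lambda = (2*1*5.5 - 8)/2 = 1.5
Step 3: Compute optimal value.
f(x*) = 1*5.5^2 - 8*5.5 = -13.75


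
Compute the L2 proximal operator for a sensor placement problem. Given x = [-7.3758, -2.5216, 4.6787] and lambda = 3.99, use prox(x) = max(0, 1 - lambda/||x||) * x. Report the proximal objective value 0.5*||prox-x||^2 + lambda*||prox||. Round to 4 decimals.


Step 1: Compute ||x||.
||x|| = 9.0913
Step 2: Compute scaling factor.
scale = max(0, 1 - 3.99/9.0913) = 0.5611
Step 3: prox(x) = [-4.1387, -1.4149, 2.6253]
||prox(x)|| = 5.1013
Step 4: Proximal objective.
0.5*||prox-x||^2 = 7.9601
lambda*||prox|| = 20.3542
Total = 28.3141


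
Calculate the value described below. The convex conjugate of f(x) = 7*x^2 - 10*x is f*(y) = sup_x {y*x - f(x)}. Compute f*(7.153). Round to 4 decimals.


f*(y) = sup_x {y*x - a*x^2 - b*x} = sup_x {(y-b)*x - a*x^2}
FOC: (y - b) - 2a*x = 0 => x* = (y - b)/(2a)
x* = (7.153 + 10)/(2*7) = 1.2252
f*(7.153) = (y-b)^2/(4a) = (7.153 + 10)^2/(4*7)
= 294.2254/28 = 10.5081


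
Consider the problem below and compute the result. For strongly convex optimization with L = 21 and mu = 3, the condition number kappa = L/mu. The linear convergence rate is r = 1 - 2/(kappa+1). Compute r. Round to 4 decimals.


Step 1: Compute the condition number.
kappa = L/mu = 21/3 = 7.0
Step 2: Compute the convergence rate.
r = 1 - 2/(kappa + 1) = 1 - 2*mu/(L + mu) = (L - mu)/(L + mu) = 18/24 = 0.75


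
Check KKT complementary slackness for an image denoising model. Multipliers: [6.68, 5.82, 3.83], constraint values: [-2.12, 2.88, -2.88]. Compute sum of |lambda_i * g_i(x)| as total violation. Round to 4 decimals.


KKT complementary slackness check:
lambda_1 * g_1 = 6.68 * -2.12 = -14.1616
lambda_2 * g_2 = 5.82 * 2.88 = 16.7616
lambda_3 * g_3 = 3.83 * -2.88 = -11.0304
Total violation = 14.1616 + 16.7616 + 11.0304 = 41.9536


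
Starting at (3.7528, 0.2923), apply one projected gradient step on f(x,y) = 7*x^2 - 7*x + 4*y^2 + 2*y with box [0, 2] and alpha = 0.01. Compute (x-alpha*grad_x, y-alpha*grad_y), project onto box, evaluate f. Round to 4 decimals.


Step 1: Compute gradient at (3.7528, 0.2923).
grad_x = 2*7*3.7528 - 7 = 45.5392
grad_y = 2*4*0.2923 + 2 = 4.3384
Step 2: Gradient step.
x_raw = 3.7528 - 0.01*45.5392 = 3.2974
y_raw = 0.2923 - 0.01*4.3384 = 0.2489
Step 3: Project onto [0, 2].
x_proj = clip(3.2974) = 2.0
y_proj = clip(0.2489) = 0.2489
Step 4: Evaluate f.
f(2.0, 0.2489) = 14.7457


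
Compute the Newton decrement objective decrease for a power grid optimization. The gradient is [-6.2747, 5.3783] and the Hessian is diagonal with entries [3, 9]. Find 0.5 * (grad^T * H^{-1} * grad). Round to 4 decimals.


Step 1: H is diagonal, so H^(-1) * g = [-2.0916, 0.5976].
Step 2: g^T H^(-1) g = sum_i g_i^2 / H_ii
  = (-6.2747)^2/3 + (5.3783)^2/9
  = 13.124 + 3.214 = 16.338
Step 3: Objective decrease = 0.5 * g^T H^(-1) g = 8.169


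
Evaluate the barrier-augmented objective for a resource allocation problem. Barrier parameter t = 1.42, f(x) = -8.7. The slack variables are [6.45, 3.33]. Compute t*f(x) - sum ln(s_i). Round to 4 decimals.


Step 1: Compute log-barrier.
ln values: [1.8641, 1.203]
phi = -(1.8641 + 1.203) = -3.0671
Step 2: Compute augmented objective.
t*f(x) = 1.42*-8.7 = -12.354
Total = -12.354 - 3.0671 = -15.4211


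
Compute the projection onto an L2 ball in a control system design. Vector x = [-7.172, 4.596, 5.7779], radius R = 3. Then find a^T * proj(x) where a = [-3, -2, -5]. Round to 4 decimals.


Step 1: Compute ||x|| (intermediates to 6 decimals).
||x|| = sqrt((-7.172)^2 + 4.596^2 + 5.7779^2) = 10.292955
Step 2: Project.
Since ||x|| > R, scale = R/||x|| = 3/10.292955 = 0.291461, proj(x) = scale * x
proj(x) = [-2.090358, 1.339555, 1.684033]
Step 3: Dot product.
a^T * proj(x) = -3*(-2.090358) - 2*1.339555 - 5*1.684033 = -4.8282


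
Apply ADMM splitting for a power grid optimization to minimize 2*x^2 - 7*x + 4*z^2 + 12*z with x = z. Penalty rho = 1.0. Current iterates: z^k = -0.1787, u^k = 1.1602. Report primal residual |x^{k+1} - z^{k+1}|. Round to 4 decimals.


ADMM iteration with rho = 1.0, z^k = -0.1787, u^k = 1.1602
Step 1: x-update.
Minimize 2*x^2 - 7*x + (1.0/2)*(x + 0.1787 + 1.1602)^2
FOC: (2*2 + 1.0)*x = 7 + 1.0*(-0.1787 - 1.1602)
x^{k+1} = 1.1322
Step 2: z-update.
Minimize 4*z^2 + 12*z + (1.0/2)*(1.1322 - z + 1.1602)^2
FOC: (2*4 + 1.0)*z = -12 + 1.0*(1.1322 + 1.1602)
z^{k+1} = -1.0786
Step 3: u-update.
u^{k+1} = 1.1602 + 1.1322 + 1.0786 = 3.371
Step 4: Primal residual = |1.1322 + 1.0786| = 2.2108


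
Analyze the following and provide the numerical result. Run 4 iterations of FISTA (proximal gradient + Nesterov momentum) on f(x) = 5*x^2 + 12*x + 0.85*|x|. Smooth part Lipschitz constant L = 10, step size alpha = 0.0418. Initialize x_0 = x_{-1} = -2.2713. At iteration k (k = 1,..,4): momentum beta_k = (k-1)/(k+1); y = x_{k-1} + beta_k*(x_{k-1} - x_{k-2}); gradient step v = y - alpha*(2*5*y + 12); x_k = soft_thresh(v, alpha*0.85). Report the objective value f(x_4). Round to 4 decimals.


FISTA on f(x) = 5*x^2 + 12*x + 0.85*|x|
L = 10, alpha = 0.0418
Iteration 1: beta = 0.0, y = -2.2713 + 0.0*(-2.2713 + 2.2713) = -2.2713
  grad(y) = -10.713, v = y - alpha*grad = -1.8235
  prox(v) = soft_thresh(-1.8235, 0.0355) = -1.788
Iteration 2: beta = 0.3333, y = -1.788 + 0.3333*(-1.788 + 2.2713) = -1.6269
  grad(y) = -4.2686, v = y - alpha*grad = -1.4484
  prox(v) = soft_thresh(-1.4484, 0.0355) = -1.4129
Iteration 3: beta = 0.5, y = -1.4129 + 0.5*(-1.4129 + 1.788) = -1.2254
  grad(y) = -0.2537, v = y - alpha*grad = -1.2148
  prox(v) = soft_thresh(-1.2148, 0.0355) = -1.1792
Iteration 4: beta = 0.6, y = -1.1792 + 0.6*(-1.1792 + 1.4129) = -1.039
  grad(y) = 1.6097, v = y - alpha*grad = -1.1063
  prox(v) = soft_thresh(-1.1063, 0.0355) = -1.0708
f(x_4) = 5*(-1.0708)^2 + 12*(-1.0708) + 0.85*|-1.0708| = -6.2064


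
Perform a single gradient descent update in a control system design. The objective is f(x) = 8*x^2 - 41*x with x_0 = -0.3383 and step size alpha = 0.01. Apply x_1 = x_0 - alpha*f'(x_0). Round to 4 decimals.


We compute the gradient at x_0 and apply the update.
f'(x) = 16*x - 41
f'(-0.3383) = 16*-0.3383 - 41 = -46.4128
x_1 = -0.3383 - 0.01*-46.4128 = 0.1258


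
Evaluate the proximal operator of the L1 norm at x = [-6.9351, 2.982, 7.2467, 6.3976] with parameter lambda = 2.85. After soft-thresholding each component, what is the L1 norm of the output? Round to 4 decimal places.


Soft-thresholding with lambda = 2.85:
prox(-6.9351) = sign(-6.9351)*max(|-6.9351| - 2.85, 0) = -4.0851
prox(2.982) = sign(2.982)*max(|2.982| - 2.85, 0) = 0.132
prox(7.2467) = sign(7.2467)*max(|7.2467| - 2.85, 0) = 4.3967
prox(6.3976) = sign(6.3976)*max(|6.3976| - 2.85, 0) = 3.5476
prox(x) = [-4.0851, 0.132, 4.3967, 3.5476]
||prox(x)||_1 = 4.0851 + 0.132 + 4.3967 + 3.5476 = 12.1614


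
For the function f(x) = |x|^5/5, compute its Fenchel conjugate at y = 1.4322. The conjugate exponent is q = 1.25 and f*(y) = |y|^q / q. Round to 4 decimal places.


The conjugate exponent q satisfies 1/p + 1/q = 1.
p = 5, so q = 5/(5 - 1) = 1.25
|y|^q = 1.4322^1.25 = 1.5668
f*(1.4322) = 1.5668 / 1.25 = 1.2534


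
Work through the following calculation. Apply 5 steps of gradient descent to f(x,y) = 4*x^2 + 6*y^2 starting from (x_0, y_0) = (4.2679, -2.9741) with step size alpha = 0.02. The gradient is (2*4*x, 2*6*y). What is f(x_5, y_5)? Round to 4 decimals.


Gradient descent on f(x,y) = 4*x^2 + 6*y^2.
Starting point: (4.2679, -2.9741), alpha = 0.02
Step 1: grad_x = 2*4*4.2679 = 34.1432, grad_y = 2*6*-2.9741 = -35.6892
  x_1 = 4.2679 - 0.02*34.1432 = 3.585
  y_1 = -2.9741 - 0.02*-35.6892 = -2.2603
Step 2: grad_x = 2*4*3.585 = 28.6803, grad_y = 2*6*-2.2603 = -27.1238
  x_2 = 3.585 - 0.02*28.6803 = 3.0114
  y_2 = -2.2603 - 0.02*-27.1238 = -1.7178
Step 3: grad_x = 2*4*3.0114 = 24.0914, grad_y = 2*6*-1.7178 = -20.6141
  x_3 = 3.0114 - 0.02*24.0914 = 2.5296
  y_3 = -1.7178 - 0.02*-20.6141 = -1.3056
Step 4: grad_x = 2*4*2.5296 = 20.2368, grad_y = 2*6*-1.3056 = -15.6667
  x_4 = 2.5296 - 0.02*20.2368 = 2.1249
  y_4 = -1.3056 - 0.02*-15.6667 = -0.9922
Step 5: grad_x = 2*4*2.1249 = 16.9989, grad_y = 2*6*-0.9922 = -11.9067
  x_5 = 2.1249 - 0.02*16.9989 = 1.7849
  y_5 = -0.9922 - 0.02*-11.9067 = -0.7541
f(1.7849, -0.7541) = 4*1.7849^2 + 6*(-0.7541)^2 = 16.1552


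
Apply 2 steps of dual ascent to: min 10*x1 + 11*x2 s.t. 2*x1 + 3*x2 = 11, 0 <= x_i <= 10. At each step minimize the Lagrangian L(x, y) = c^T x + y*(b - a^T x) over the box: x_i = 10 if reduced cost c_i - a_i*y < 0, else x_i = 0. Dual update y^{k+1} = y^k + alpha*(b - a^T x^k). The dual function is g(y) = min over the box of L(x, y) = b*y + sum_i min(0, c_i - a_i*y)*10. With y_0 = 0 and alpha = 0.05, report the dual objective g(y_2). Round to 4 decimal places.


Dual ascent for LP: min 10*x1 + 11*x2, 2*x1 + 3*x2 = 11, 0 <= x_i <= 10
Step 1: y^k = 0.0, reduced costs: (10.0, 11.0)
  x^k = (0.0, 0.0), subgradient = b - a^T x = 11.0
  y^{k+1} = 0.0 + 0.05*11.0 = 0.55
Step 2: y^k = 0.55, reduced costs: (8.9, 9.35)
  x^k = (0.0, 0.0), subgradient = b - a^T x = 11.0
  y^{k+1} = 0.55 + 0.05*11.0 = 1.1
Dual objective at y_2 = 1.1: reduced costs (7.8, 7.7), box minimizer x = (0.0, 0.0)
g(y_2) = b*y + (c1 - a1*y)*x1 + (c2 - a2*y)*x2 = 11*1.1 + 7.8*0.0 + 7.7*0.0 = 12.1 + 0.0 + 0.0 = 12.1


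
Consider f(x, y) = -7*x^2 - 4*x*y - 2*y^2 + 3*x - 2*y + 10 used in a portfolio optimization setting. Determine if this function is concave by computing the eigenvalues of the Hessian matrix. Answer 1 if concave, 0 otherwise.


The Hessian of f(x,y) = -7*x^2 - 4*x*y - 2*y^2 + 3*x - 2*y + 10 is:
H = [[-14, -4], [-4, -4]]
Trace = -14 - 4 = -18
Determinant = -14*-4 - (-4)^2 = 40
Discriminant = (-18)^2 - 4*40 = 164.0
Eigenvalues: lambda_1 = -15.4031, lambda_2 = -2.5969
The function is concave.

1


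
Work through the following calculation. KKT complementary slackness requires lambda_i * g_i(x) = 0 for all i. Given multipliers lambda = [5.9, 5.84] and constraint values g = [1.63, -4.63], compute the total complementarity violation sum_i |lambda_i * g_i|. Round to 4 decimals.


KKT complementary slackness check:
lambda_1 * g_1 = 5.9 * 1.63 = 9.617
lambda_2 * g_2 = 5.84 * -4.63 = -27.0392
Total violation = 9.617 + 27.0392 = 36.6562


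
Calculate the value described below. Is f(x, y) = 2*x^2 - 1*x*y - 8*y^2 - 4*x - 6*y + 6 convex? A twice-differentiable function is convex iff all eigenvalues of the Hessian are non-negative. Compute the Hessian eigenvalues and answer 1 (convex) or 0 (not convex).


The Hessian of f(x,y) = 2*x^2 - 1*x*y - 8*y^2 - 4*x - 6*y + 6 is:
H = [[4, -1], [-1, -16]]
Trace = 4 - 16 = -12
Determinant = 4*-16 - (-1)^2 = -65
Discriminant = (-12)^2 - 4*-65 = 404.0
Eigenvalues: lambda_1 = -16.0499, lambda_2 = 4.0499
The function is not convex.

0


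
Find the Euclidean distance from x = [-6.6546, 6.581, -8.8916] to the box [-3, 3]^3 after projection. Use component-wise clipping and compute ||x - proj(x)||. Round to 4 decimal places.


Project each component onto [-3, 3].
clip(-6.6546) = -3.0, clip(6.581) = 3.0, clip(-8.8916) = -3.0
Projection = [-3.0, 3.0, -3.0]
Squared diffs: [13.3561, 12.8236, 34.711]
Distance = sqrt(60.8907) = 7.8032


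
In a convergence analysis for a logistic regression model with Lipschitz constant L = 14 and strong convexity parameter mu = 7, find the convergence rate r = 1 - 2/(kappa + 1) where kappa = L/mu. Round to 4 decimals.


Step 1: Compute the condition number.
kappa = L/mu = 14/7 = 2.0
Step 2: Compute the convergence rate.
r = 1 - 2/(kappa + 1) = 1 - 2*mu/(L + mu) = (L - mu)/(L + mu) = 7/21 = 0.3333


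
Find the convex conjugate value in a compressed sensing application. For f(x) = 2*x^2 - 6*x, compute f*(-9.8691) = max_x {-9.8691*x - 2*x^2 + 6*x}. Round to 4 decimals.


f*(y) = sup_x {y*x - a*x^2 - b*x} = sup_x {(y-b)*x - a*x^2}
FOC: (y - b) - 2a*x = 0 => x* = (y - b)/(2a)
x* = (-9.8691 + 6)/(2*2) = -0.9673
f*(-9.8691) = (y-b)^2/(4a) = (-9.8691 + 6)^2/(4*2)
= 14.9699/8 = 1.8712


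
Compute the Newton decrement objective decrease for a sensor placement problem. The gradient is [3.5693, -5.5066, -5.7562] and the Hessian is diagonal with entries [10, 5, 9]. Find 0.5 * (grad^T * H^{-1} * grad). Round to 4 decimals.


Step 1: H is diagonal, so H^(-1) * g = [0.3569, -1.1013, -0.6396].
Step 2: g^T H^(-1) g = sum_i g_i^2 / H_ii
  = (3.5693)^2/10 + (-5.5066)^2/5 + (-5.7562)^2/9
  = 1.274 + 6.0645 + 3.6815 = 11.0201
Step 3: Objective decrease = 0.5 * g^T H^(-1) g = 5.51


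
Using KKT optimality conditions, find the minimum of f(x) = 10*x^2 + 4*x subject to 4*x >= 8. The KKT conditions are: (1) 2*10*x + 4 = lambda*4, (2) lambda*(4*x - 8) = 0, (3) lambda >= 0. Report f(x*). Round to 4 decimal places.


Step 1: Try lambda = 0 (constraint inactive).
x_unc = -4/(2*10) = -0.2
Check: 4*-0.2 = -0.8 < 8 -- violated!
Step 2: Constraint must be active: 4*x = 8
x* = 8/4 = 2.0
lambda = (2*10*2.0 + 4)/4 = 11.0
Step 3: Compute optimal value.
f(x*) = 10*2.0^2 + 4*2.0 = 48.0


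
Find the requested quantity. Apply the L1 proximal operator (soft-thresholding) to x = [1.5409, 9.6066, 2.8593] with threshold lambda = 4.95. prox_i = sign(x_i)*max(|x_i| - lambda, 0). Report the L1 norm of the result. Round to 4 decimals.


Soft-thresholding with lambda = 4.95:
prox(1.5409) = sign(1.5409)*max(|1.5409| - 4.95, 0) = 0.0
prox(9.6066) = sign(9.6066)*max(|9.6066| - 4.95, 0) = 4.6566
prox(2.8593) = sign(2.8593)*max(|2.8593| - 4.95, 0) = 0.0
prox(x) = [0.0, 4.6566, 0.0]
||prox(x)||_1 = 0.0 + 4.6566 + 0.0 = 4.6566


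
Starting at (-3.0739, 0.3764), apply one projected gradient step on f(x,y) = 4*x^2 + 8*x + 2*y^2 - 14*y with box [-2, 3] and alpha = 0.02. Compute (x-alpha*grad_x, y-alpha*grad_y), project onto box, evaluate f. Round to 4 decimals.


Step 1: Compute gradient at (-3.0739, 0.3764).
grad_x = 2*4*-3.0739 + 8 = -16.5912
grad_y = 2*2*0.3764 - 14 = -12.4944
Step 2: Gradient step.
x_raw = -3.0739 - 0.02*-16.5912 = -2.7421
y_raw = 0.3764 - 0.02*-12.4944 = 0.6263
Step 3: Project onto [-2, 3].
x_proj = clip(-2.7421) = -2.0
y_proj = clip(0.6263) = 0.6263
Step 4: Evaluate f.
f(-2.0, 0.6263) = -7.9836


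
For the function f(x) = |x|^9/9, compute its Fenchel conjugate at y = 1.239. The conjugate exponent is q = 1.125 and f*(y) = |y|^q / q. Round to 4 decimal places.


The conjugate exponent q satisfies 1/p + 1/q = 1.
p = 9, so q = 9/(9 - 1) = 1.125
|y|^q = 1.239^1.125 = 1.2726
f*(1.239) = 1.2726 / 1.125 = 1.1312


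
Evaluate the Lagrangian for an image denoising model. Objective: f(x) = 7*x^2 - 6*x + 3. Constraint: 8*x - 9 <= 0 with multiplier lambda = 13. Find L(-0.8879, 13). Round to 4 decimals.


Step 1: Evaluate f(x).
f(-0.8879) = 7*(-0.8879)^2 - 6*(-0.8879) + 3 = 13.846
Step 2: Evaluate g(x).
g(-0.8879) = 8*-0.8879 - 9 = -16.1032
Step 3: Compute Lagrangian.
L = 13.846 + 13*-16.1032 = -195.4956


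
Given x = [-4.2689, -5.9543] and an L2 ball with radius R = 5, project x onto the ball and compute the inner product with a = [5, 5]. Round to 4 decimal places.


Step 1: Compute ||x|| (intermediates to 6 decimals).
||x|| = sqrt((-4.2689)^2 + (-5.9543)^2) = 7.326472
Step 2: Project.
Since ||x|| > R, scale = R/||x|| = 5/7.326472 = 0.682457, proj(x) = scale * x
proj(x) = [-2.913341, -4.063554]
Step 3: Dot product.
a^T * proj(x) = 5*(-2.913341) + 5*(-4.063554) = -34.8845


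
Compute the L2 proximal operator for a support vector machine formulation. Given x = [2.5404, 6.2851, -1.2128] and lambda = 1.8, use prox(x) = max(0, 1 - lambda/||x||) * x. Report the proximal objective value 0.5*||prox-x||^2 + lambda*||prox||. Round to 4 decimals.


Step 1: Compute ||x||.
||x|| = 6.8867
Step 2: Compute scaling factor.
scale = max(0, 1 - 1.8/6.8867) = 0.7386
Step 3: prox(x) = [1.8764, 4.6423, -0.8958]
||prox(x)|| = 5.0867
Step 4: Proximal objective.
0.5*||prox-x||^2 = 1.62
lambda*||prox|| = 9.1561
Total = 10.7761


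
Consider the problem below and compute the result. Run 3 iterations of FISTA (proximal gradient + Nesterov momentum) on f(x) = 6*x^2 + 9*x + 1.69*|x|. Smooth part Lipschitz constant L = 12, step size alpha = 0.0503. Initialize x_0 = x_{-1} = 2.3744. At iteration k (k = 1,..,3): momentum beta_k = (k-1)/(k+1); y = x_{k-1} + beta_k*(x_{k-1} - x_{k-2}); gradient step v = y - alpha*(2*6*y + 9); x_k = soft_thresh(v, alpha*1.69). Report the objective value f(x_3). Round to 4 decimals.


FISTA on f(x) = 6*x^2 + 9*x + 1.69*|x|
L = 12, alpha = 0.0503
Iteration 1: beta = 0.0, y = 2.3744 + 0.0*(2.3744 - 2.3744) = 2.3744
  grad(y) = 37.4928, v = y - alpha*grad = 0.4885
  prox(v) = soft_thresh(0.4885, 0.085) = 0.4035
Iteration 2: beta = 0.3333, y = 0.4035 + 0.3333*(0.4035 - 2.3744) = -0.2535
  grad(y) = 5.9585, v = y - alpha*grad = -0.5532
  prox(v) = soft_thresh(-0.5532, 0.085) = -0.4682
Iteration 3: beta = 0.5, y = -0.4682 + 0.5*(-0.4682 - 0.4035) = -0.904
  grad(y) = -1.848, v = y - alpha*grad = -0.811
  prox(v) = soft_thresh(-0.811, 0.085) = -0.726
f(x_3) = 6*(-0.726)^2 + 9*(-0.726) + 1.69*|-0.726| = -2.1446


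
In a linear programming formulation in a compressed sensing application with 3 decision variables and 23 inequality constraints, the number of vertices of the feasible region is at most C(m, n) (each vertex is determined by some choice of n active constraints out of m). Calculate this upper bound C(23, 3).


Each vertex corresponds to some choice of n active constraints out of m, so the number of vertices is at most C(m, n) = m! / (n!(m-n)!).
m = 23, n = 3
Numerator: 23 * 22 * 21
Denominator: 3! = 6
C(23, 3) = 1771


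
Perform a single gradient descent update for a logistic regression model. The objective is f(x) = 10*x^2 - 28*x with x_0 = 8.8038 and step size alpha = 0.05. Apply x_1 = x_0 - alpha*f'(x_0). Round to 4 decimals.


We compute the gradient at x_0 and apply the update.
f'(x) = 20*x - 28
f'(8.8038) = 20*8.8038 - 28 = 148.076
x_1 = 8.8038 - 0.05*148.076 = 1.4


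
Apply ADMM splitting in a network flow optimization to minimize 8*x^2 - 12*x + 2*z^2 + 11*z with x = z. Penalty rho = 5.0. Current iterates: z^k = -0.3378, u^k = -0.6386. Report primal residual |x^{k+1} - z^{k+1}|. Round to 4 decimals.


ADMM iteration with rho = 5.0, z^k = -0.3378, u^k = -0.6386
Step 1: x-update.
Minimize 8*x^2 - 12*x + (5.0/2)*(x + 0.3378 - 0.6386)^2
FOC: (2*8 + 5.0)*x = 12 + 5.0*(-0.3378 + 0.6386)
x^{k+1} = 0.643
Step 2: z-update.
Minimize 2*z^2 + 11*z + (5.0/2)*(0.643 - z - 0.6386)^2
FOC: (2*2 + 5.0)*z = -11 + 5.0*(0.643 - 0.6386)
z^{k+1} = -1.2198
Step 3: u-update.
u^{k+1} = -0.6386 + 0.643 + 1.2198 = 1.2242
Step 4: Primal residual = |0.643 + 1.2198| = 1.8628


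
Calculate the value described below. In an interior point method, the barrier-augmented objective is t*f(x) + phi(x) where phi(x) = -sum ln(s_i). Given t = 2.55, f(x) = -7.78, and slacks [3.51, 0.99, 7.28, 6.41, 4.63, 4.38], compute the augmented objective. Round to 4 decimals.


Step 1: Compute log-barrier.
ln values: [1.2556, -0.0101, 1.9851, 1.8579, 1.5326, 1.477]
phi = -(1.2556 - 0.0101 + 1.9851 + 1.8579 + 1.5326 + 1.477) = -8.0982
Step 2: Compute augmented objective.
t*f(x) = 2.55*-7.78 = -19.839
Total = -19.839 - 8.0982 = -27.9372


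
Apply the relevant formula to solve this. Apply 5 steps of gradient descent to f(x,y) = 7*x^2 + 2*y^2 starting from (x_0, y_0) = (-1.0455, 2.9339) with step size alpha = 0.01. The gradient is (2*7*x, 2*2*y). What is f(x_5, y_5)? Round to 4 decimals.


Gradient descent on f(x,y) = 7*x^2 + 2*y^2.
Starting point: (-1.0455, 2.9339), alpha = 0.01
Step 1: grad_x = 2*7*-1.0455 = -14.637, grad_y = 2*2*2.9339 = 11.7356
  x_1 = -1.0455 - 0.01*-14.637 = -0.8991
  y_1 = 2.9339 - 0.01*11.7356 = 2.8165
Step 2: grad_x = 2*7*-0.8991 = -12.5878, grad_y = 2*2*2.8165 = 11.2662
  x_2 = -0.8991 - 0.01*-12.5878 = -0.7733
  y_2 = 2.8165 - 0.01*11.2662 = 2.7039
Step 3: grad_x = 2*7*-0.7733 = -10.8255, grad_y = 2*2*2.7039 = 10.8155
  x_3 = -0.7733 - 0.01*-10.8255 = -0.665
  y_3 = 2.7039 - 0.01*10.8155 = 2.5957
Step 4: grad_x = 2*7*-0.665 = -9.31, grad_y = 2*2*2.5957 = 10.3829
  x_4 = -0.665 - 0.01*-9.31 = -0.5719
  y_4 = 2.5957 - 0.01*10.3829 = 2.4919
Step 5: grad_x = 2*7*-0.5719 = -8.0066, grad_y = 2*2*2.4919 = 9.9676
  x_5 = -0.5719 - 0.01*-8.0066 = -0.4918
  y_5 = 2.4919 - 0.01*9.9676 = 2.3922
f(-0.4918, 2.3922) = 7*(-0.4918)^2 + 2*2.3922^2 = 13.1387


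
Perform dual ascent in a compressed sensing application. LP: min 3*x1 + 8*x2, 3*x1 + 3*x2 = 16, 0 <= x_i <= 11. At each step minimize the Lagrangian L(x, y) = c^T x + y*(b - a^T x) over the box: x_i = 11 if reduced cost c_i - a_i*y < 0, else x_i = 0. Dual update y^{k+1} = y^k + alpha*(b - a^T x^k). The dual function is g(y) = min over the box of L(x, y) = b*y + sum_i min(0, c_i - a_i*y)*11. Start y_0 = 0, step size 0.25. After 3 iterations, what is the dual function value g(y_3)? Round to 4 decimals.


Dual ascent for LP: min 3*x1 + 8*x2, 3*x1 + 3*x2 = 16, 0 <= x_i <= 11
Step 1: y^k = 0.0, reduced costs: (3.0, 8.0)
  x^k = (0.0, 0.0), subgradient = b - a^T x = 16.0
  y^{k+1} = 0.0 + 0.25*16.0 = 4.0
Step 2: y^k = 4.0, reduced costs: (-9.0, -4.0)
  x^k = (11.0, 11.0), subgradient = b - a^T x = -50.0
  y^{k+1} = 4.0 + 0.25*-50.0 = -8.5
Step 3: y^k = -8.5, reduced costs: (28.5, 33.5)
  x^k = (0.0, 0.0), subgradient = b - a^T x = 16.0
  y^{k+1} = -8.5 + 0.25*16.0 = -4.5
Dual objective at y_3 = -4.5: reduced costs (16.5, 21.5), box minimizer x = (0.0, 0.0)
g(y_3) = b*y + (c1 - a1*y)*x1 + (c2 - a2*y)*x2 = 16*(-4.5) + 16.5*0.0 + 21.5*0.0 = -72.0 + 0.0 + 0.0 = -72.0


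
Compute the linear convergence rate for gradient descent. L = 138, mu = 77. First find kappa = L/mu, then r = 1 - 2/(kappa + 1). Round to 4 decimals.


Step 1: Compute the condition number.
kappa = L/mu = 138/77 = 1.7922
Step 2: Compute the convergence rate.
r = 1 - 2/(kappa + 1) = 1 - 2*mu/(L + mu) = (L - mu)/(L + mu) = 61/215 = 0.2837


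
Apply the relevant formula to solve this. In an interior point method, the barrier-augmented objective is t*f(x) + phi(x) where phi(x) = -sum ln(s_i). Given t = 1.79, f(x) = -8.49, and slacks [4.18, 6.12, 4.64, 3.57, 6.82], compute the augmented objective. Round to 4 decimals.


Step 1: Compute log-barrier.
ln values: [1.4303, 1.8116, 1.5347, 1.2726, 1.9199]
phi = -(1.4303 + 1.8116 + 1.5347 + 1.2726 + 1.9199) = -7.969
Step 2: Compute augmented objective.
t*f(x) = 1.79*-8.49 = -15.1971
Total = -15.1971 - 7.969 = -23.1661


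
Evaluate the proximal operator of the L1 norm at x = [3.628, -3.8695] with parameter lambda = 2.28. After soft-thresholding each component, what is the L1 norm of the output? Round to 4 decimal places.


Soft-thresholding with lambda = 2.28:
prox(3.628) = sign(3.628)*max(|3.628| - 2.28, 0) = 1.348
prox(-3.8695) = sign(-3.8695)*max(|-3.8695| - 2.28, 0) = -1.5895
prox(x) = [1.348, -1.5895]
||prox(x)||_1 = 1.348 + 1.5895 = 2.9375


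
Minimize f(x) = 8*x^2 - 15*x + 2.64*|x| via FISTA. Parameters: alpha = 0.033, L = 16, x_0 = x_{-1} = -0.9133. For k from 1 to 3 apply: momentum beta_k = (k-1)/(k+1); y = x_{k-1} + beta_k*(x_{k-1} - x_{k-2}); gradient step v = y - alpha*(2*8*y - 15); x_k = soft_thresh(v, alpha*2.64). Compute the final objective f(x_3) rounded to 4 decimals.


FISTA on f(x) = 8*x^2 - 15*x + 2.64*|x|
L = 16, alpha = 0.033
Iteration 1: beta = 0.0, y = -0.9133 + 0.0*(-0.9133 + 0.9133) = -0.9133
  grad(y) = -29.6128, v = y - alpha*grad = 0.0639
  prox(v) = soft_thresh(0.0639, 0.0871) = 0.0
Iteration 2: beta = 0.3333, y = 0.0 + 0.3333*(0.0 + 0.9133) = 0.3044
  grad(y) = -10.1291, v = y - alpha*grad = 0.6387
  prox(v) = soft_thresh(0.6387, 0.0871) = 0.5516
Iteration 3: beta = 0.5, y = 0.5516 + 0.5*(0.5516 - 0.0) = 0.8274
  grad(y) = -1.7623, v = y - alpha*grad = 0.8855
  prox(v) = soft_thresh(0.8855, 0.0871) = 0.7984
f(x_3) = 8*0.7984^2 - 15*0.7984 + 2.64*|0.7984| = -4.7687


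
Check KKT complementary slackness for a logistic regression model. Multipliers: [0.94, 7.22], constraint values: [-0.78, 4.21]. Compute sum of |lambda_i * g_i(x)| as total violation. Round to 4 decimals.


KKT complementary slackness check:
lambda_1 * g_1 = 0.94 * -0.78 = -0.7332
lambda_2 * g_2 = 7.22 * 4.21 = 30.3962
Total violation = 0.7332 + 30.3962 = 31.1294


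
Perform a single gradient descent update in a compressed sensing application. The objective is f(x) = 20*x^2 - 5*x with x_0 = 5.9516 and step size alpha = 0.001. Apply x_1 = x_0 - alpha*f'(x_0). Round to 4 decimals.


We compute the gradient at x_0 and apply the update.
f'(x) = 40*x - 5
f'(5.9516) = 40*5.9516 - 5 = 233.064
x_1 = 5.9516 - 0.001*233.064 = 5.7185


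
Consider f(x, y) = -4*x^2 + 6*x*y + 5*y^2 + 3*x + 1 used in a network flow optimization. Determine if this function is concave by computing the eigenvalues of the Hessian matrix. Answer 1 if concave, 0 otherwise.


The Hessian of f(x,y) = -4*x^2 + 6*x*y + 5*y^2 + 3*x + 1 is:
H = [[-8, 6], [6, 10]]
Trace = -8 + 10 = 2
Determinant = -8*10 - (6)^2 = -116
Discriminant = (2)^2 - 4*-116 = 468.0
Eigenvalues: lambda_1 = -9.8167, lambda_2 = 11.8167
The function is not concave.

0


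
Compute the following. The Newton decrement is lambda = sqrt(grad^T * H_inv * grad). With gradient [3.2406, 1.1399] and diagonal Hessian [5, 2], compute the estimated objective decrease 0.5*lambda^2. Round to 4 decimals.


Step 1: H is diagonal, so H^(-1) * g = [0.6481, 0.57].
Step 2: g^T H^(-1) g = sum_i g_i^2 / H_ii
  = (3.2406)^2/5 + (1.1399)^2/2
  = 2.1003 + 0.6497 = 2.75
Step 3: Objective decrease = 0.5 * g^T H^(-1) g = 1.375
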